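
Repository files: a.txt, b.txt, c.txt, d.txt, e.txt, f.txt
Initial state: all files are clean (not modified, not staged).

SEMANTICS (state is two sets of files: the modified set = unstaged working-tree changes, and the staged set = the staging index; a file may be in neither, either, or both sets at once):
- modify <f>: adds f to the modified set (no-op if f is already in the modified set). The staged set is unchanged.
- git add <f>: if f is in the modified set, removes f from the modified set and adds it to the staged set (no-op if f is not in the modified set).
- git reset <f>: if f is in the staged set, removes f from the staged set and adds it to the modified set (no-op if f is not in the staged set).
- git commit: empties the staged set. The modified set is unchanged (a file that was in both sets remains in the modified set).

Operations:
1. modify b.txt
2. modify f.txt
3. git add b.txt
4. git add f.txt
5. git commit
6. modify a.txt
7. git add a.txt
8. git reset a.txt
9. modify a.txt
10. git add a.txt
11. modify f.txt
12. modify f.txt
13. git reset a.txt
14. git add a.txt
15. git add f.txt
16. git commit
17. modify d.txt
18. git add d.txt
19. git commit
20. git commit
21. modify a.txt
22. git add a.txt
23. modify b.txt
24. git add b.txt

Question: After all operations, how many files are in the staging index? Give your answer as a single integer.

Answer: 2

Derivation:
After op 1 (modify b.txt): modified={b.txt} staged={none}
After op 2 (modify f.txt): modified={b.txt, f.txt} staged={none}
After op 3 (git add b.txt): modified={f.txt} staged={b.txt}
After op 4 (git add f.txt): modified={none} staged={b.txt, f.txt}
After op 5 (git commit): modified={none} staged={none}
After op 6 (modify a.txt): modified={a.txt} staged={none}
After op 7 (git add a.txt): modified={none} staged={a.txt}
After op 8 (git reset a.txt): modified={a.txt} staged={none}
After op 9 (modify a.txt): modified={a.txt} staged={none}
After op 10 (git add a.txt): modified={none} staged={a.txt}
After op 11 (modify f.txt): modified={f.txt} staged={a.txt}
After op 12 (modify f.txt): modified={f.txt} staged={a.txt}
After op 13 (git reset a.txt): modified={a.txt, f.txt} staged={none}
After op 14 (git add a.txt): modified={f.txt} staged={a.txt}
After op 15 (git add f.txt): modified={none} staged={a.txt, f.txt}
After op 16 (git commit): modified={none} staged={none}
After op 17 (modify d.txt): modified={d.txt} staged={none}
After op 18 (git add d.txt): modified={none} staged={d.txt}
After op 19 (git commit): modified={none} staged={none}
After op 20 (git commit): modified={none} staged={none}
After op 21 (modify a.txt): modified={a.txt} staged={none}
After op 22 (git add a.txt): modified={none} staged={a.txt}
After op 23 (modify b.txt): modified={b.txt} staged={a.txt}
After op 24 (git add b.txt): modified={none} staged={a.txt, b.txt}
Final staged set: {a.txt, b.txt} -> count=2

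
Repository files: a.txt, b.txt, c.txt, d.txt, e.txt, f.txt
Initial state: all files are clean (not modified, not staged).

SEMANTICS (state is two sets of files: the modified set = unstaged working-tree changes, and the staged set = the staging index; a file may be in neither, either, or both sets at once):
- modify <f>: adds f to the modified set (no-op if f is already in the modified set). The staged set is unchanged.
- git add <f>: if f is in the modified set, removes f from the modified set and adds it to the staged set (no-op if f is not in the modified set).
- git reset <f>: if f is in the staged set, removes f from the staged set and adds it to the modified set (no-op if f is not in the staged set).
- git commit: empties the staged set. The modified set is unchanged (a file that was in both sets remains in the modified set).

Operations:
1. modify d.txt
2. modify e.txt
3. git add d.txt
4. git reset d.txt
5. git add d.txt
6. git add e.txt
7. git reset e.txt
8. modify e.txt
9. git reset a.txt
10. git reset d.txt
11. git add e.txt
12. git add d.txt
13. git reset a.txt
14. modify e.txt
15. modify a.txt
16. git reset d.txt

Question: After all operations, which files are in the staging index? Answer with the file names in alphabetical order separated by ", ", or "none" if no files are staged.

Answer: e.txt

Derivation:
After op 1 (modify d.txt): modified={d.txt} staged={none}
After op 2 (modify e.txt): modified={d.txt, e.txt} staged={none}
After op 3 (git add d.txt): modified={e.txt} staged={d.txt}
After op 4 (git reset d.txt): modified={d.txt, e.txt} staged={none}
After op 5 (git add d.txt): modified={e.txt} staged={d.txt}
After op 6 (git add e.txt): modified={none} staged={d.txt, e.txt}
After op 7 (git reset e.txt): modified={e.txt} staged={d.txt}
After op 8 (modify e.txt): modified={e.txt} staged={d.txt}
After op 9 (git reset a.txt): modified={e.txt} staged={d.txt}
After op 10 (git reset d.txt): modified={d.txt, e.txt} staged={none}
After op 11 (git add e.txt): modified={d.txt} staged={e.txt}
After op 12 (git add d.txt): modified={none} staged={d.txt, e.txt}
After op 13 (git reset a.txt): modified={none} staged={d.txt, e.txt}
After op 14 (modify e.txt): modified={e.txt} staged={d.txt, e.txt}
After op 15 (modify a.txt): modified={a.txt, e.txt} staged={d.txt, e.txt}
After op 16 (git reset d.txt): modified={a.txt, d.txt, e.txt} staged={e.txt}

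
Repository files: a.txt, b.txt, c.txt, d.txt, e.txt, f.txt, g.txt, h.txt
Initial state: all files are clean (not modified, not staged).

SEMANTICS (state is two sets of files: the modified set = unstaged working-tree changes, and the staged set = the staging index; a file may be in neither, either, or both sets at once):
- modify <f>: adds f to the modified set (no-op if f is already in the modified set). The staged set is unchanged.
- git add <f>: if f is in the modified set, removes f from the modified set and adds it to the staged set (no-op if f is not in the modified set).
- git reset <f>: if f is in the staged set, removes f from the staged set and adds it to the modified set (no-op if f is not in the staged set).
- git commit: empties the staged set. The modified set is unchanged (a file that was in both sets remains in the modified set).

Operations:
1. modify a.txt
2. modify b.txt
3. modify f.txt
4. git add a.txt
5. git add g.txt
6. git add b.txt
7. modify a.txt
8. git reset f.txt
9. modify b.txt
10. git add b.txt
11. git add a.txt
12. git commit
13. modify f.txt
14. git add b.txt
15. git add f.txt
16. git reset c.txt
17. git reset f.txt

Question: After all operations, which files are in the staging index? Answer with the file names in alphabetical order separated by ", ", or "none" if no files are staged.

After op 1 (modify a.txt): modified={a.txt} staged={none}
After op 2 (modify b.txt): modified={a.txt, b.txt} staged={none}
After op 3 (modify f.txt): modified={a.txt, b.txt, f.txt} staged={none}
After op 4 (git add a.txt): modified={b.txt, f.txt} staged={a.txt}
After op 5 (git add g.txt): modified={b.txt, f.txt} staged={a.txt}
After op 6 (git add b.txt): modified={f.txt} staged={a.txt, b.txt}
After op 7 (modify a.txt): modified={a.txt, f.txt} staged={a.txt, b.txt}
After op 8 (git reset f.txt): modified={a.txt, f.txt} staged={a.txt, b.txt}
After op 9 (modify b.txt): modified={a.txt, b.txt, f.txt} staged={a.txt, b.txt}
After op 10 (git add b.txt): modified={a.txt, f.txt} staged={a.txt, b.txt}
After op 11 (git add a.txt): modified={f.txt} staged={a.txt, b.txt}
After op 12 (git commit): modified={f.txt} staged={none}
After op 13 (modify f.txt): modified={f.txt} staged={none}
After op 14 (git add b.txt): modified={f.txt} staged={none}
After op 15 (git add f.txt): modified={none} staged={f.txt}
After op 16 (git reset c.txt): modified={none} staged={f.txt}
After op 17 (git reset f.txt): modified={f.txt} staged={none}

Answer: none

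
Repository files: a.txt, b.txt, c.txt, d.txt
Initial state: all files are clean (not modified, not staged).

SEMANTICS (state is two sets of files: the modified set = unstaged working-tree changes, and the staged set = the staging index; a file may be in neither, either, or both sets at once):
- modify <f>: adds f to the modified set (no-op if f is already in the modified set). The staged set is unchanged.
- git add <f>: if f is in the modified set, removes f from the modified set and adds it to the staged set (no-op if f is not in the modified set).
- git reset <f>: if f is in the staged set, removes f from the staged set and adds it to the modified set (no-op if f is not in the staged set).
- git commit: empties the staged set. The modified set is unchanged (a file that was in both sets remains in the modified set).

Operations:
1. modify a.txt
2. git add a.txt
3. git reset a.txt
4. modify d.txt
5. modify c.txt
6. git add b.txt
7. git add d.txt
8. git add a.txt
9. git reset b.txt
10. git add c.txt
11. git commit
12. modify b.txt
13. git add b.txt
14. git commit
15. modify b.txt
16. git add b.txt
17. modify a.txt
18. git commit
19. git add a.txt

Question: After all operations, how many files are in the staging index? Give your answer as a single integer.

After op 1 (modify a.txt): modified={a.txt} staged={none}
After op 2 (git add a.txt): modified={none} staged={a.txt}
After op 3 (git reset a.txt): modified={a.txt} staged={none}
After op 4 (modify d.txt): modified={a.txt, d.txt} staged={none}
After op 5 (modify c.txt): modified={a.txt, c.txt, d.txt} staged={none}
After op 6 (git add b.txt): modified={a.txt, c.txt, d.txt} staged={none}
After op 7 (git add d.txt): modified={a.txt, c.txt} staged={d.txt}
After op 8 (git add a.txt): modified={c.txt} staged={a.txt, d.txt}
After op 9 (git reset b.txt): modified={c.txt} staged={a.txt, d.txt}
After op 10 (git add c.txt): modified={none} staged={a.txt, c.txt, d.txt}
After op 11 (git commit): modified={none} staged={none}
After op 12 (modify b.txt): modified={b.txt} staged={none}
After op 13 (git add b.txt): modified={none} staged={b.txt}
After op 14 (git commit): modified={none} staged={none}
After op 15 (modify b.txt): modified={b.txt} staged={none}
After op 16 (git add b.txt): modified={none} staged={b.txt}
After op 17 (modify a.txt): modified={a.txt} staged={b.txt}
After op 18 (git commit): modified={a.txt} staged={none}
After op 19 (git add a.txt): modified={none} staged={a.txt}
Final staged set: {a.txt} -> count=1

Answer: 1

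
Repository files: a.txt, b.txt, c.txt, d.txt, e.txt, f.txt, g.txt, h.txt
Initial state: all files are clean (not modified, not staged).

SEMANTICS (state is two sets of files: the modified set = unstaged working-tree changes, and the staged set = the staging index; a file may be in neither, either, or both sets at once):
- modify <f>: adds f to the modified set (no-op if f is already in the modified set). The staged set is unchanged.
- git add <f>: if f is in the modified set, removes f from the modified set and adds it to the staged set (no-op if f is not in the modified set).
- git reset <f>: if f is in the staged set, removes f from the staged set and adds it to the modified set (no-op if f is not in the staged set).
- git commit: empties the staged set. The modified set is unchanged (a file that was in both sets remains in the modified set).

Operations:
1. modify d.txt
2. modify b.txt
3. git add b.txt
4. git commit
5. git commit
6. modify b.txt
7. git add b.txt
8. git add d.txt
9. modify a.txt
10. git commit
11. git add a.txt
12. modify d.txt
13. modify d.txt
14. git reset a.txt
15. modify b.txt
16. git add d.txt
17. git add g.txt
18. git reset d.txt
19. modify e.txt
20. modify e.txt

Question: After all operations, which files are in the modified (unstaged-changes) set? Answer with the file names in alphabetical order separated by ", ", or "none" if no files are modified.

Answer: a.txt, b.txt, d.txt, e.txt

Derivation:
After op 1 (modify d.txt): modified={d.txt} staged={none}
After op 2 (modify b.txt): modified={b.txt, d.txt} staged={none}
After op 3 (git add b.txt): modified={d.txt} staged={b.txt}
After op 4 (git commit): modified={d.txt} staged={none}
After op 5 (git commit): modified={d.txt} staged={none}
After op 6 (modify b.txt): modified={b.txt, d.txt} staged={none}
After op 7 (git add b.txt): modified={d.txt} staged={b.txt}
After op 8 (git add d.txt): modified={none} staged={b.txt, d.txt}
After op 9 (modify a.txt): modified={a.txt} staged={b.txt, d.txt}
After op 10 (git commit): modified={a.txt} staged={none}
After op 11 (git add a.txt): modified={none} staged={a.txt}
After op 12 (modify d.txt): modified={d.txt} staged={a.txt}
After op 13 (modify d.txt): modified={d.txt} staged={a.txt}
After op 14 (git reset a.txt): modified={a.txt, d.txt} staged={none}
After op 15 (modify b.txt): modified={a.txt, b.txt, d.txt} staged={none}
After op 16 (git add d.txt): modified={a.txt, b.txt} staged={d.txt}
After op 17 (git add g.txt): modified={a.txt, b.txt} staged={d.txt}
After op 18 (git reset d.txt): modified={a.txt, b.txt, d.txt} staged={none}
After op 19 (modify e.txt): modified={a.txt, b.txt, d.txt, e.txt} staged={none}
After op 20 (modify e.txt): modified={a.txt, b.txt, d.txt, e.txt} staged={none}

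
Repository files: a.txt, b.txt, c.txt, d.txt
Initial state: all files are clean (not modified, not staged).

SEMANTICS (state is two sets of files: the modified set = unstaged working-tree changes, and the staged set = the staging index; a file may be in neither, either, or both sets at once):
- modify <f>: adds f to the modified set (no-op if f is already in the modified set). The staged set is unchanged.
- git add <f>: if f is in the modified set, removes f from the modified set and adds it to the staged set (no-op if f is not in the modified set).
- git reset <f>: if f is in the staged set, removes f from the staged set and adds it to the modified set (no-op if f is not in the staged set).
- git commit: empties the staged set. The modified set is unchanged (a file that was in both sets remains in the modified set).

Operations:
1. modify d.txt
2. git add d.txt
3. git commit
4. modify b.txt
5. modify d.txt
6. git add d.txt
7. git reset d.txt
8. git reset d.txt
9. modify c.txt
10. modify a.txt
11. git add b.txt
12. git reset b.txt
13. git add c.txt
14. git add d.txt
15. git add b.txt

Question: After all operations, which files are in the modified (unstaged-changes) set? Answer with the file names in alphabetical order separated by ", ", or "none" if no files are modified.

Answer: a.txt

Derivation:
After op 1 (modify d.txt): modified={d.txt} staged={none}
After op 2 (git add d.txt): modified={none} staged={d.txt}
After op 3 (git commit): modified={none} staged={none}
After op 4 (modify b.txt): modified={b.txt} staged={none}
After op 5 (modify d.txt): modified={b.txt, d.txt} staged={none}
After op 6 (git add d.txt): modified={b.txt} staged={d.txt}
After op 7 (git reset d.txt): modified={b.txt, d.txt} staged={none}
After op 8 (git reset d.txt): modified={b.txt, d.txt} staged={none}
After op 9 (modify c.txt): modified={b.txt, c.txt, d.txt} staged={none}
After op 10 (modify a.txt): modified={a.txt, b.txt, c.txt, d.txt} staged={none}
After op 11 (git add b.txt): modified={a.txt, c.txt, d.txt} staged={b.txt}
After op 12 (git reset b.txt): modified={a.txt, b.txt, c.txt, d.txt} staged={none}
After op 13 (git add c.txt): modified={a.txt, b.txt, d.txt} staged={c.txt}
After op 14 (git add d.txt): modified={a.txt, b.txt} staged={c.txt, d.txt}
After op 15 (git add b.txt): modified={a.txt} staged={b.txt, c.txt, d.txt}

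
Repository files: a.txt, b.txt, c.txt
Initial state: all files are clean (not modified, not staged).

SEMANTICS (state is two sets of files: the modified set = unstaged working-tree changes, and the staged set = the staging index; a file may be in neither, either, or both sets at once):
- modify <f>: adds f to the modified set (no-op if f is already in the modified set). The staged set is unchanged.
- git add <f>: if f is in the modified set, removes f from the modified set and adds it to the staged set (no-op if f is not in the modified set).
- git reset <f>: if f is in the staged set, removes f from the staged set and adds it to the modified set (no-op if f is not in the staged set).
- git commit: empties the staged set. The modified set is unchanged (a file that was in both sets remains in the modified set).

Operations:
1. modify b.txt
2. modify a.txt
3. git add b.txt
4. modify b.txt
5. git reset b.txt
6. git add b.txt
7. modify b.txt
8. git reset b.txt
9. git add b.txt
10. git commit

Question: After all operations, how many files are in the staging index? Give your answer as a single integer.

Answer: 0

Derivation:
After op 1 (modify b.txt): modified={b.txt} staged={none}
After op 2 (modify a.txt): modified={a.txt, b.txt} staged={none}
After op 3 (git add b.txt): modified={a.txt} staged={b.txt}
After op 4 (modify b.txt): modified={a.txt, b.txt} staged={b.txt}
After op 5 (git reset b.txt): modified={a.txt, b.txt} staged={none}
After op 6 (git add b.txt): modified={a.txt} staged={b.txt}
After op 7 (modify b.txt): modified={a.txt, b.txt} staged={b.txt}
After op 8 (git reset b.txt): modified={a.txt, b.txt} staged={none}
After op 9 (git add b.txt): modified={a.txt} staged={b.txt}
After op 10 (git commit): modified={a.txt} staged={none}
Final staged set: {none} -> count=0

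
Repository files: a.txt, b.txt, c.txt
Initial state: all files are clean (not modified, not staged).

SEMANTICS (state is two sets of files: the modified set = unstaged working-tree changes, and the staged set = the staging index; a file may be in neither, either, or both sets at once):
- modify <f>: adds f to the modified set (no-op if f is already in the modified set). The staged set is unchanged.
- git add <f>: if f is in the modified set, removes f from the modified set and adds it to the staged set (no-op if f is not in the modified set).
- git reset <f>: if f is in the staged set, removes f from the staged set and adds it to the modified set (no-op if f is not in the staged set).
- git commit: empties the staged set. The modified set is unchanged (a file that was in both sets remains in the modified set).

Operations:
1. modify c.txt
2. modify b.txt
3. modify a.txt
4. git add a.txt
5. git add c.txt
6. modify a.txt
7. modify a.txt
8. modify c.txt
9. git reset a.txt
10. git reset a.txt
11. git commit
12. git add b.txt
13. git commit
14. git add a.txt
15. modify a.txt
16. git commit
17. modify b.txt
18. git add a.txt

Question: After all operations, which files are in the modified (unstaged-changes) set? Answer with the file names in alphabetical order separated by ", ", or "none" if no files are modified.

Answer: b.txt, c.txt

Derivation:
After op 1 (modify c.txt): modified={c.txt} staged={none}
After op 2 (modify b.txt): modified={b.txt, c.txt} staged={none}
After op 3 (modify a.txt): modified={a.txt, b.txt, c.txt} staged={none}
After op 4 (git add a.txt): modified={b.txt, c.txt} staged={a.txt}
After op 5 (git add c.txt): modified={b.txt} staged={a.txt, c.txt}
After op 6 (modify a.txt): modified={a.txt, b.txt} staged={a.txt, c.txt}
After op 7 (modify a.txt): modified={a.txt, b.txt} staged={a.txt, c.txt}
After op 8 (modify c.txt): modified={a.txt, b.txt, c.txt} staged={a.txt, c.txt}
After op 9 (git reset a.txt): modified={a.txt, b.txt, c.txt} staged={c.txt}
After op 10 (git reset a.txt): modified={a.txt, b.txt, c.txt} staged={c.txt}
After op 11 (git commit): modified={a.txt, b.txt, c.txt} staged={none}
After op 12 (git add b.txt): modified={a.txt, c.txt} staged={b.txt}
After op 13 (git commit): modified={a.txt, c.txt} staged={none}
After op 14 (git add a.txt): modified={c.txt} staged={a.txt}
After op 15 (modify a.txt): modified={a.txt, c.txt} staged={a.txt}
After op 16 (git commit): modified={a.txt, c.txt} staged={none}
After op 17 (modify b.txt): modified={a.txt, b.txt, c.txt} staged={none}
After op 18 (git add a.txt): modified={b.txt, c.txt} staged={a.txt}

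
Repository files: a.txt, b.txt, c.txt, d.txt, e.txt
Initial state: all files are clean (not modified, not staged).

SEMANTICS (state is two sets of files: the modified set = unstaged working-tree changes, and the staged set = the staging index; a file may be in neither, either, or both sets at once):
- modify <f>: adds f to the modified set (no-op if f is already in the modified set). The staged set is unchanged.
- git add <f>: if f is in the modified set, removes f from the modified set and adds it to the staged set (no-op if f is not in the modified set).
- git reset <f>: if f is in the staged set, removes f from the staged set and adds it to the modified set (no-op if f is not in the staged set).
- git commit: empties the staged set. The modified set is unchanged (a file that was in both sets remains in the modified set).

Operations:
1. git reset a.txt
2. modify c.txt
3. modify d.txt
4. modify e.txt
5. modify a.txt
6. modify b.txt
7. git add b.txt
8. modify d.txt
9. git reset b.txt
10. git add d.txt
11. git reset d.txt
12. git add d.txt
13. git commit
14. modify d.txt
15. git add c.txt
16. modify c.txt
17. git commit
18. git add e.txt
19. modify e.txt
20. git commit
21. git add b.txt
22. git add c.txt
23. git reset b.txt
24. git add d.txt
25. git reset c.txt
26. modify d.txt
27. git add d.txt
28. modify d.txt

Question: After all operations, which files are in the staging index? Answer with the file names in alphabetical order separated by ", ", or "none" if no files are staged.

Answer: d.txt

Derivation:
After op 1 (git reset a.txt): modified={none} staged={none}
After op 2 (modify c.txt): modified={c.txt} staged={none}
After op 3 (modify d.txt): modified={c.txt, d.txt} staged={none}
After op 4 (modify e.txt): modified={c.txt, d.txt, e.txt} staged={none}
After op 5 (modify a.txt): modified={a.txt, c.txt, d.txt, e.txt} staged={none}
After op 6 (modify b.txt): modified={a.txt, b.txt, c.txt, d.txt, e.txt} staged={none}
After op 7 (git add b.txt): modified={a.txt, c.txt, d.txt, e.txt} staged={b.txt}
After op 8 (modify d.txt): modified={a.txt, c.txt, d.txt, e.txt} staged={b.txt}
After op 9 (git reset b.txt): modified={a.txt, b.txt, c.txt, d.txt, e.txt} staged={none}
After op 10 (git add d.txt): modified={a.txt, b.txt, c.txt, e.txt} staged={d.txt}
After op 11 (git reset d.txt): modified={a.txt, b.txt, c.txt, d.txt, e.txt} staged={none}
After op 12 (git add d.txt): modified={a.txt, b.txt, c.txt, e.txt} staged={d.txt}
After op 13 (git commit): modified={a.txt, b.txt, c.txt, e.txt} staged={none}
After op 14 (modify d.txt): modified={a.txt, b.txt, c.txt, d.txt, e.txt} staged={none}
After op 15 (git add c.txt): modified={a.txt, b.txt, d.txt, e.txt} staged={c.txt}
After op 16 (modify c.txt): modified={a.txt, b.txt, c.txt, d.txt, e.txt} staged={c.txt}
After op 17 (git commit): modified={a.txt, b.txt, c.txt, d.txt, e.txt} staged={none}
After op 18 (git add e.txt): modified={a.txt, b.txt, c.txt, d.txt} staged={e.txt}
After op 19 (modify e.txt): modified={a.txt, b.txt, c.txt, d.txt, e.txt} staged={e.txt}
After op 20 (git commit): modified={a.txt, b.txt, c.txt, d.txt, e.txt} staged={none}
After op 21 (git add b.txt): modified={a.txt, c.txt, d.txt, e.txt} staged={b.txt}
After op 22 (git add c.txt): modified={a.txt, d.txt, e.txt} staged={b.txt, c.txt}
After op 23 (git reset b.txt): modified={a.txt, b.txt, d.txt, e.txt} staged={c.txt}
After op 24 (git add d.txt): modified={a.txt, b.txt, e.txt} staged={c.txt, d.txt}
After op 25 (git reset c.txt): modified={a.txt, b.txt, c.txt, e.txt} staged={d.txt}
After op 26 (modify d.txt): modified={a.txt, b.txt, c.txt, d.txt, e.txt} staged={d.txt}
After op 27 (git add d.txt): modified={a.txt, b.txt, c.txt, e.txt} staged={d.txt}
After op 28 (modify d.txt): modified={a.txt, b.txt, c.txt, d.txt, e.txt} staged={d.txt}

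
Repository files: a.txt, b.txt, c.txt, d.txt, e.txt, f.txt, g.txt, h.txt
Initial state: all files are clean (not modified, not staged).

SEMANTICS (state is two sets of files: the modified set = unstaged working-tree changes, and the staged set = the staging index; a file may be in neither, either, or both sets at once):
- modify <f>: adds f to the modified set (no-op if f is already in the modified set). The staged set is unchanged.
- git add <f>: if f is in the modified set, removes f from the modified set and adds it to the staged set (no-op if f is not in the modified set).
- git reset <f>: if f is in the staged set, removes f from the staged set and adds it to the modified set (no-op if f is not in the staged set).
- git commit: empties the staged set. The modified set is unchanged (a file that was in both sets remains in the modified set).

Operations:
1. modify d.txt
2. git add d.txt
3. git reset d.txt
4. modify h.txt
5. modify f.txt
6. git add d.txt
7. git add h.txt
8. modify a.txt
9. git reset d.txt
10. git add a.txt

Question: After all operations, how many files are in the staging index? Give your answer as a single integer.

After op 1 (modify d.txt): modified={d.txt} staged={none}
After op 2 (git add d.txt): modified={none} staged={d.txt}
After op 3 (git reset d.txt): modified={d.txt} staged={none}
After op 4 (modify h.txt): modified={d.txt, h.txt} staged={none}
After op 5 (modify f.txt): modified={d.txt, f.txt, h.txt} staged={none}
After op 6 (git add d.txt): modified={f.txt, h.txt} staged={d.txt}
After op 7 (git add h.txt): modified={f.txt} staged={d.txt, h.txt}
After op 8 (modify a.txt): modified={a.txt, f.txt} staged={d.txt, h.txt}
After op 9 (git reset d.txt): modified={a.txt, d.txt, f.txt} staged={h.txt}
After op 10 (git add a.txt): modified={d.txt, f.txt} staged={a.txt, h.txt}
Final staged set: {a.txt, h.txt} -> count=2

Answer: 2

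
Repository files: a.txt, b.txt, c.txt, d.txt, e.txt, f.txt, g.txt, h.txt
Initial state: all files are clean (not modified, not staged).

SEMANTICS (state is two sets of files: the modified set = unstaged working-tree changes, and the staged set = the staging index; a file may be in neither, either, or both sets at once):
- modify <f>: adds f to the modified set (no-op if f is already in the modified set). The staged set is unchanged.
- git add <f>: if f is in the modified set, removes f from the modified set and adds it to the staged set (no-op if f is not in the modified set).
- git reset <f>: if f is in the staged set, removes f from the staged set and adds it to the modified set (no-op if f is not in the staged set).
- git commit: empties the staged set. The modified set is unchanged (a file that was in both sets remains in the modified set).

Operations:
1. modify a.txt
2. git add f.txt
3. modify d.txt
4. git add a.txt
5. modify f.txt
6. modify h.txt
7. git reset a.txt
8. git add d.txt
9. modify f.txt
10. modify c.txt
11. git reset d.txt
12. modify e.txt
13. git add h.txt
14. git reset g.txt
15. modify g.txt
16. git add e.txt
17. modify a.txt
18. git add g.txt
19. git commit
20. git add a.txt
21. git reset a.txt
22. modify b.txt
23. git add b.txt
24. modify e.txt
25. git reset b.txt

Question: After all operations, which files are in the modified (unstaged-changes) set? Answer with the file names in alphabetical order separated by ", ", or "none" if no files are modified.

After op 1 (modify a.txt): modified={a.txt} staged={none}
After op 2 (git add f.txt): modified={a.txt} staged={none}
After op 3 (modify d.txt): modified={a.txt, d.txt} staged={none}
After op 4 (git add a.txt): modified={d.txt} staged={a.txt}
After op 5 (modify f.txt): modified={d.txt, f.txt} staged={a.txt}
After op 6 (modify h.txt): modified={d.txt, f.txt, h.txt} staged={a.txt}
After op 7 (git reset a.txt): modified={a.txt, d.txt, f.txt, h.txt} staged={none}
After op 8 (git add d.txt): modified={a.txt, f.txt, h.txt} staged={d.txt}
After op 9 (modify f.txt): modified={a.txt, f.txt, h.txt} staged={d.txt}
After op 10 (modify c.txt): modified={a.txt, c.txt, f.txt, h.txt} staged={d.txt}
After op 11 (git reset d.txt): modified={a.txt, c.txt, d.txt, f.txt, h.txt} staged={none}
After op 12 (modify e.txt): modified={a.txt, c.txt, d.txt, e.txt, f.txt, h.txt} staged={none}
After op 13 (git add h.txt): modified={a.txt, c.txt, d.txt, e.txt, f.txt} staged={h.txt}
After op 14 (git reset g.txt): modified={a.txt, c.txt, d.txt, e.txt, f.txt} staged={h.txt}
After op 15 (modify g.txt): modified={a.txt, c.txt, d.txt, e.txt, f.txt, g.txt} staged={h.txt}
After op 16 (git add e.txt): modified={a.txt, c.txt, d.txt, f.txt, g.txt} staged={e.txt, h.txt}
After op 17 (modify a.txt): modified={a.txt, c.txt, d.txt, f.txt, g.txt} staged={e.txt, h.txt}
After op 18 (git add g.txt): modified={a.txt, c.txt, d.txt, f.txt} staged={e.txt, g.txt, h.txt}
After op 19 (git commit): modified={a.txt, c.txt, d.txt, f.txt} staged={none}
After op 20 (git add a.txt): modified={c.txt, d.txt, f.txt} staged={a.txt}
After op 21 (git reset a.txt): modified={a.txt, c.txt, d.txt, f.txt} staged={none}
After op 22 (modify b.txt): modified={a.txt, b.txt, c.txt, d.txt, f.txt} staged={none}
After op 23 (git add b.txt): modified={a.txt, c.txt, d.txt, f.txt} staged={b.txt}
After op 24 (modify e.txt): modified={a.txt, c.txt, d.txt, e.txt, f.txt} staged={b.txt}
After op 25 (git reset b.txt): modified={a.txt, b.txt, c.txt, d.txt, e.txt, f.txt} staged={none}

Answer: a.txt, b.txt, c.txt, d.txt, e.txt, f.txt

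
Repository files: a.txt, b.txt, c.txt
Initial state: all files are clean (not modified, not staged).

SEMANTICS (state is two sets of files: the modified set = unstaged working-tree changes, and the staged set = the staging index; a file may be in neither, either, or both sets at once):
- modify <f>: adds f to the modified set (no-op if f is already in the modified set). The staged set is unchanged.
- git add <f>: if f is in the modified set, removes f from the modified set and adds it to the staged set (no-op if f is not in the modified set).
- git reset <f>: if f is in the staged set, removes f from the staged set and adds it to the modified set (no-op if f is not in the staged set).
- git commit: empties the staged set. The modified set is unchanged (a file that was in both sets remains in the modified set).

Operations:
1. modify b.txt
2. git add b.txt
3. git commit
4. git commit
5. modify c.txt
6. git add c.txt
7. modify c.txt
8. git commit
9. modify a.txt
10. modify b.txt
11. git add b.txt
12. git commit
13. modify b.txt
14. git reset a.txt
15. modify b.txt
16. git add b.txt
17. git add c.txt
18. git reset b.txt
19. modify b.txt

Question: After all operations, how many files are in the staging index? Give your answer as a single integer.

Answer: 1

Derivation:
After op 1 (modify b.txt): modified={b.txt} staged={none}
After op 2 (git add b.txt): modified={none} staged={b.txt}
After op 3 (git commit): modified={none} staged={none}
After op 4 (git commit): modified={none} staged={none}
After op 5 (modify c.txt): modified={c.txt} staged={none}
After op 6 (git add c.txt): modified={none} staged={c.txt}
After op 7 (modify c.txt): modified={c.txt} staged={c.txt}
After op 8 (git commit): modified={c.txt} staged={none}
After op 9 (modify a.txt): modified={a.txt, c.txt} staged={none}
After op 10 (modify b.txt): modified={a.txt, b.txt, c.txt} staged={none}
After op 11 (git add b.txt): modified={a.txt, c.txt} staged={b.txt}
After op 12 (git commit): modified={a.txt, c.txt} staged={none}
After op 13 (modify b.txt): modified={a.txt, b.txt, c.txt} staged={none}
After op 14 (git reset a.txt): modified={a.txt, b.txt, c.txt} staged={none}
After op 15 (modify b.txt): modified={a.txt, b.txt, c.txt} staged={none}
After op 16 (git add b.txt): modified={a.txt, c.txt} staged={b.txt}
After op 17 (git add c.txt): modified={a.txt} staged={b.txt, c.txt}
After op 18 (git reset b.txt): modified={a.txt, b.txt} staged={c.txt}
After op 19 (modify b.txt): modified={a.txt, b.txt} staged={c.txt}
Final staged set: {c.txt} -> count=1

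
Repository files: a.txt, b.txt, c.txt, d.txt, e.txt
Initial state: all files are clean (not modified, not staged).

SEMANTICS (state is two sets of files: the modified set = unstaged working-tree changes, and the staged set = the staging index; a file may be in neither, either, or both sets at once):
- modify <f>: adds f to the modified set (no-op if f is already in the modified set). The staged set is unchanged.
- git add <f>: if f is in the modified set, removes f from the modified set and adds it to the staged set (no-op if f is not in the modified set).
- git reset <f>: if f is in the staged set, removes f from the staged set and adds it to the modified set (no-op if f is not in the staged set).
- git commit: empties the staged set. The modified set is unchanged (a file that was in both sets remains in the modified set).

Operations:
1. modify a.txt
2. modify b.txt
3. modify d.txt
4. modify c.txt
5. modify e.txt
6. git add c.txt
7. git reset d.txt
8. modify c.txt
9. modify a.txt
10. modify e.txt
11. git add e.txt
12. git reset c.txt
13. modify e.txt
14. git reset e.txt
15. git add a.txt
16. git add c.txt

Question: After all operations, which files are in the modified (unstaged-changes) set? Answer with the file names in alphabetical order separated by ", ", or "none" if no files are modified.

Answer: b.txt, d.txt, e.txt

Derivation:
After op 1 (modify a.txt): modified={a.txt} staged={none}
After op 2 (modify b.txt): modified={a.txt, b.txt} staged={none}
After op 3 (modify d.txt): modified={a.txt, b.txt, d.txt} staged={none}
After op 4 (modify c.txt): modified={a.txt, b.txt, c.txt, d.txt} staged={none}
After op 5 (modify e.txt): modified={a.txt, b.txt, c.txt, d.txt, e.txt} staged={none}
After op 6 (git add c.txt): modified={a.txt, b.txt, d.txt, e.txt} staged={c.txt}
After op 7 (git reset d.txt): modified={a.txt, b.txt, d.txt, e.txt} staged={c.txt}
After op 8 (modify c.txt): modified={a.txt, b.txt, c.txt, d.txt, e.txt} staged={c.txt}
After op 9 (modify a.txt): modified={a.txt, b.txt, c.txt, d.txt, e.txt} staged={c.txt}
After op 10 (modify e.txt): modified={a.txt, b.txt, c.txt, d.txt, e.txt} staged={c.txt}
After op 11 (git add e.txt): modified={a.txt, b.txt, c.txt, d.txt} staged={c.txt, e.txt}
After op 12 (git reset c.txt): modified={a.txt, b.txt, c.txt, d.txt} staged={e.txt}
After op 13 (modify e.txt): modified={a.txt, b.txt, c.txt, d.txt, e.txt} staged={e.txt}
After op 14 (git reset e.txt): modified={a.txt, b.txt, c.txt, d.txt, e.txt} staged={none}
After op 15 (git add a.txt): modified={b.txt, c.txt, d.txt, e.txt} staged={a.txt}
After op 16 (git add c.txt): modified={b.txt, d.txt, e.txt} staged={a.txt, c.txt}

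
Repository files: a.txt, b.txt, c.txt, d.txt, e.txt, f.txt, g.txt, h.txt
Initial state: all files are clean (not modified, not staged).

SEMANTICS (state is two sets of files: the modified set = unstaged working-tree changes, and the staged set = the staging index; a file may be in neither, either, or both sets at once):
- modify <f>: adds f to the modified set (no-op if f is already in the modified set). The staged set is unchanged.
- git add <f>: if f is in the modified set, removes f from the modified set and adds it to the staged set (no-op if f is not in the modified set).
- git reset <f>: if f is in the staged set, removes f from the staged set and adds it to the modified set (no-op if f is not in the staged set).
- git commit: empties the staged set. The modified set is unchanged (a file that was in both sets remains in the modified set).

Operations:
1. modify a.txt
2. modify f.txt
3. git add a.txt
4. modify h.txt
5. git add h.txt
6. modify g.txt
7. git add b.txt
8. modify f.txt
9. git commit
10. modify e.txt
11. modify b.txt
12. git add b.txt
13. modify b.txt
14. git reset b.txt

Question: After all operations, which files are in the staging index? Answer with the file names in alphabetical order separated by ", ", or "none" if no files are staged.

After op 1 (modify a.txt): modified={a.txt} staged={none}
After op 2 (modify f.txt): modified={a.txt, f.txt} staged={none}
After op 3 (git add a.txt): modified={f.txt} staged={a.txt}
After op 4 (modify h.txt): modified={f.txt, h.txt} staged={a.txt}
After op 5 (git add h.txt): modified={f.txt} staged={a.txt, h.txt}
After op 6 (modify g.txt): modified={f.txt, g.txt} staged={a.txt, h.txt}
After op 7 (git add b.txt): modified={f.txt, g.txt} staged={a.txt, h.txt}
After op 8 (modify f.txt): modified={f.txt, g.txt} staged={a.txt, h.txt}
After op 9 (git commit): modified={f.txt, g.txt} staged={none}
After op 10 (modify e.txt): modified={e.txt, f.txt, g.txt} staged={none}
After op 11 (modify b.txt): modified={b.txt, e.txt, f.txt, g.txt} staged={none}
After op 12 (git add b.txt): modified={e.txt, f.txt, g.txt} staged={b.txt}
After op 13 (modify b.txt): modified={b.txt, e.txt, f.txt, g.txt} staged={b.txt}
After op 14 (git reset b.txt): modified={b.txt, e.txt, f.txt, g.txt} staged={none}

Answer: none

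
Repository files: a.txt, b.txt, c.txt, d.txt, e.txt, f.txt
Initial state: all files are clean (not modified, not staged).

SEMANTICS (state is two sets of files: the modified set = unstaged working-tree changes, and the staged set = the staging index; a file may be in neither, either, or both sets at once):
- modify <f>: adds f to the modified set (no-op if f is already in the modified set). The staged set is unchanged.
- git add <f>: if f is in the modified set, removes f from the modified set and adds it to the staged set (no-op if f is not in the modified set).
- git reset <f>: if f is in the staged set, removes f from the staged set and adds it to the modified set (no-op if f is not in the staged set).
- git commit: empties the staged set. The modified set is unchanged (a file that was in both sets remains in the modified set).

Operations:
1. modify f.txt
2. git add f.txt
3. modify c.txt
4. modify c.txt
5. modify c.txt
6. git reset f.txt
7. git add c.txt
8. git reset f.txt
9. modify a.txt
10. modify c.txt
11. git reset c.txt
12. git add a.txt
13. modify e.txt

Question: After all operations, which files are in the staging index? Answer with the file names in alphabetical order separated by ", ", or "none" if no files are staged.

Answer: a.txt

Derivation:
After op 1 (modify f.txt): modified={f.txt} staged={none}
After op 2 (git add f.txt): modified={none} staged={f.txt}
After op 3 (modify c.txt): modified={c.txt} staged={f.txt}
After op 4 (modify c.txt): modified={c.txt} staged={f.txt}
After op 5 (modify c.txt): modified={c.txt} staged={f.txt}
After op 6 (git reset f.txt): modified={c.txt, f.txt} staged={none}
After op 7 (git add c.txt): modified={f.txt} staged={c.txt}
After op 8 (git reset f.txt): modified={f.txt} staged={c.txt}
After op 9 (modify a.txt): modified={a.txt, f.txt} staged={c.txt}
After op 10 (modify c.txt): modified={a.txt, c.txt, f.txt} staged={c.txt}
After op 11 (git reset c.txt): modified={a.txt, c.txt, f.txt} staged={none}
After op 12 (git add a.txt): modified={c.txt, f.txt} staged={a.txt}
After op 13 (modify e.txt): modified={c.txt, e.txt, f.txt} staged={a.txt}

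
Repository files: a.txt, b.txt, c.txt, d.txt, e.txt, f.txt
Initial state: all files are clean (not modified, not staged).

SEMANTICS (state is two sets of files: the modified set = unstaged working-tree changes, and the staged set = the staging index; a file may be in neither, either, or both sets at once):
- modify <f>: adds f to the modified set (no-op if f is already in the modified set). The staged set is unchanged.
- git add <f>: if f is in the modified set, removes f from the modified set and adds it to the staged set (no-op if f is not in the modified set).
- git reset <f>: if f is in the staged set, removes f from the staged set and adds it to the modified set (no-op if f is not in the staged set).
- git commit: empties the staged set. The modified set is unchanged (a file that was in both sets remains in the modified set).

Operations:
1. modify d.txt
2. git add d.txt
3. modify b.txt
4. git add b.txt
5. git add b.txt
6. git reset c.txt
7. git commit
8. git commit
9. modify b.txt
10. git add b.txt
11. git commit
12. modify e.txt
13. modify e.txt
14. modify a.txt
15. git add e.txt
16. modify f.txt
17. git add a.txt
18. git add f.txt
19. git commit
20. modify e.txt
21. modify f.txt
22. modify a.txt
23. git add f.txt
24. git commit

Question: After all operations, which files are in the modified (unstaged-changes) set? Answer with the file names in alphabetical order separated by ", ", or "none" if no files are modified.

After op 1 (modify d.txt): modified={d.txt} staged={none}
After op 2 (git add d.txt): modified={none} staged={d.txt}
After op 3 (modify b.txt): modified={b.txt} staged={d.txt}
After op 4 (git add b.txt): modified={none} staged={b.txt, d.txt}
After op 5 (git add b.txt): modified={none} staged={b.txt, d.txt}
After op 6 (git reset c.txt): modified={none} staged={b.txt, d.txt}
After op 7 (git commit): modified={none} staged={none}
After op 8 (git commit): modified={none} staged={none}
After op 9 (modify b.txt): modified={b.txt} staged={none}
After op 10 (git add b.txt): modified={none} staged={b.txt}
After op 11 (git commit): modified={none} staged={none}
After op 12 (modify e.txt): modified={e.txt} staged={none}
After op 13 (modify e.txt): modified={e.txt} staged={none}
After op 14 (modify a.txt): modified={a.txt, e.txt} staged={none}
After op 15 (git add e.txt): modified={a.txt} staged={e.txt}
After op 16 (modify f.txt): modified={a.txt, f.txt} staged={e.txt}
After op 17 (git add a.txt): modified={f.txt} staged={a.txt, e.txt}
After op 18 (git add f.txt): modified={none} staged={a.txt, e.txt, f.txt}
After op 19 (git commit): modified={none} staged={none}
After op 20 (modify e.txt): modified={e.txt} staged={none}
After op 21 (modify f.txt): modified={e.txt, f.txt} staged={none}
After op 22 (modify a.txt): modified={a.txt, e.txt, f.txt} staged={none}
After op 23 (git add f.txt): modified={a.txt, e.txt} staged={f.txt}
After op 24 (git commit): modified={a.txt, e.txt} staged={none}

Answer: a.txt, e.txt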